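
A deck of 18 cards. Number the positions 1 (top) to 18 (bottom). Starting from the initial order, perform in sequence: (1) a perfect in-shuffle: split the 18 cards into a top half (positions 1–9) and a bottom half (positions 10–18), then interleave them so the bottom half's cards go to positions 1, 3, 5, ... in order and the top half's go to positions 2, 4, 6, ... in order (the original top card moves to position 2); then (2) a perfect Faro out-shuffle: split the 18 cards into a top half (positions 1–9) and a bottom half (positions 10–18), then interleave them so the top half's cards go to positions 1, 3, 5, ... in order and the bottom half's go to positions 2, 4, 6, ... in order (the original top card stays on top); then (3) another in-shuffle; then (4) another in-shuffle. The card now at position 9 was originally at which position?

Undo the operations in reverse order, starting from position 9:
  undo op 4 (in-shuffle, from bottom half): 9 ← 14
  undo op 3 (in-shuffle, from top half): 14 ← 7
  undo op 2 (out-shuffle, from top half): 7 ← 4
  undo op 1 (in-shuffle, from top half): 4 ← 2
So the card at position 9 came from original position 2.

2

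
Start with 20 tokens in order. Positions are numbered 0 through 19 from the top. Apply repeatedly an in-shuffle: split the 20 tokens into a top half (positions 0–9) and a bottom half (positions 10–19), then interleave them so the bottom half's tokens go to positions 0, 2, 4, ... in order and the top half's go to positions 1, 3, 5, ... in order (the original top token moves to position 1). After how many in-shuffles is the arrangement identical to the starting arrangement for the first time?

The in-shuffle permutes the 20 positions with cycle lengths [2, 3, 3, 6, 6].
Every token is home exactly when every cycle has completed a whole number of laps, i.e. after lcm(2, 3, 6) = 6 in-shuffles.

6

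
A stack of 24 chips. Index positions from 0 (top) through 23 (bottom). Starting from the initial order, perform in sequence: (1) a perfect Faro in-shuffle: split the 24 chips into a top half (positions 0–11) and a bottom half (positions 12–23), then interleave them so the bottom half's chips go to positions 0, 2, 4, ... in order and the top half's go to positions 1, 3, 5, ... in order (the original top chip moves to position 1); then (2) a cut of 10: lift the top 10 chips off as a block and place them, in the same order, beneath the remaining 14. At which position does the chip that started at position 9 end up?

Track the chip from position 9 forward through each operation:
  after op 1 (in-shuffle): 9 → 19
  after op 2 (cut 10): 19 → 9

9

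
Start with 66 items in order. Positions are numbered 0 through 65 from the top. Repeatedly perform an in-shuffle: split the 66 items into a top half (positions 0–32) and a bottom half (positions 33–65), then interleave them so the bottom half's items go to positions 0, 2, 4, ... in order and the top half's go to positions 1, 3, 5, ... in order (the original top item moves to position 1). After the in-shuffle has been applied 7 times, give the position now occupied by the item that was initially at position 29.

20

Track the item's position through each in-shuffle:
29 → 59 → 52 → 38 → 10 → 21 → 43 → 20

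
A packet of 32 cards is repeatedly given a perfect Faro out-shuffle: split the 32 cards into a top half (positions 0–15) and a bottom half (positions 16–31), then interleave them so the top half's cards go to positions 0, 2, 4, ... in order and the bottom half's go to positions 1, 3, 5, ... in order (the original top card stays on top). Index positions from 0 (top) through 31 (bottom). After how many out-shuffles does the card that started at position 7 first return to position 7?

Follow position 7 under repeated out-shuffles:
7 → 14 → 28 → 25 → 19 → 7
It first returns after 5 out-shuffles.

5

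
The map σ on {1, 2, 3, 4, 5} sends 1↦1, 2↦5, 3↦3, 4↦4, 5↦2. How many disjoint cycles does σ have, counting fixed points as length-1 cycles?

Cycle decomposition: (1) (2 5) (3) (4).
4 cycles.

4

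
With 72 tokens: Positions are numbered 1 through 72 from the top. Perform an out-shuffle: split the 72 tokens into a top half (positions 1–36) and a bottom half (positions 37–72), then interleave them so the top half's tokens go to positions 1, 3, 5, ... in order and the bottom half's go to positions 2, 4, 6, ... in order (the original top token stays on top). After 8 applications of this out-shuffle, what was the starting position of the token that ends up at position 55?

Work backwards from position 55, undoing one out-shuffle at a time:
55 ← 28 ← 50 ← 61 ← 31 ← 16 ← 44 ← 58 ← 65
So the token now at position 55 started at position 65.

65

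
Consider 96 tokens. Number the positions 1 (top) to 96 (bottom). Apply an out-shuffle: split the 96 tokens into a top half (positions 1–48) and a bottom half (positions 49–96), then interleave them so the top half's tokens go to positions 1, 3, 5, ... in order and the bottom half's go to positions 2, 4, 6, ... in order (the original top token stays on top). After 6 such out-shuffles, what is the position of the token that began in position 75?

Track the token's position through each out-shuffle:
75 → 54 → 12 → 23 → 45 → 89 → 82

82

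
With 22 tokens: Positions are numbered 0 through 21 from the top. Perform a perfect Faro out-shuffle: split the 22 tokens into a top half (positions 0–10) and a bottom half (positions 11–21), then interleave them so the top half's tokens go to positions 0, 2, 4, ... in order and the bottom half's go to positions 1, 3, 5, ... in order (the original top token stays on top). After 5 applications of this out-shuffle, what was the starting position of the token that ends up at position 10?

20

Work backwards from position 10, undoing one out-shuffle at a time:
10 ← 5 ← 13 ← 17 ← 19 ← 20
So the token now at position 10 started at position 20.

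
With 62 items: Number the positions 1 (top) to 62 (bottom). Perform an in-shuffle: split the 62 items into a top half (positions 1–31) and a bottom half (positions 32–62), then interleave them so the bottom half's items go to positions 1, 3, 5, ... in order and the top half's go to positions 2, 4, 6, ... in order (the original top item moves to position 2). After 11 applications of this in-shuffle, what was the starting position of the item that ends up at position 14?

28

Work backwards from position 14, undoing one in-shuffle at a time:
14 ← 7 ← 35 ← 49 ← 56 ← 28 ← 14 ← 7 ← 35 ← 49 ← 56 ← 28
So the item now at position 14 started at position 28.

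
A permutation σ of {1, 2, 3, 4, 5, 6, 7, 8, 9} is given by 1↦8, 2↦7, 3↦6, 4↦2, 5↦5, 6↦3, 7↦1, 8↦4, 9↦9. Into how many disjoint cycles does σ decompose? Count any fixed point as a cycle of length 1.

Cycle decomposition: (1 8 4 2 7) (3 6) (5) (9).
4 cycles.

4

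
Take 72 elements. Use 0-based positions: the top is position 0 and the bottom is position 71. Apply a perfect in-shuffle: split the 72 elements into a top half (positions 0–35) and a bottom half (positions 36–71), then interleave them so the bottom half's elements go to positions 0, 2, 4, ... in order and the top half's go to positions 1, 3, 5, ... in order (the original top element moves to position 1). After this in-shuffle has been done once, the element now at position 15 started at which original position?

7

Work backwards from position 15, undoing one in-shuffle at a time:
15 ← 7
So the element now at position 15 started at position 7.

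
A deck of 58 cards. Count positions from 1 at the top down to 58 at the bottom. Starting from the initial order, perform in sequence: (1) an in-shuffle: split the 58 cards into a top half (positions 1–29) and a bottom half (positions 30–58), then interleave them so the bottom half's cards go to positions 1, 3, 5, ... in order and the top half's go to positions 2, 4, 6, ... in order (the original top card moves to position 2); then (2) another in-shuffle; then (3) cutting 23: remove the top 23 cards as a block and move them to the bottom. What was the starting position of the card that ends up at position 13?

9

Undo the operations in reverse order, starting from position 13:
  undo op 3 (cut 23): 13 ← 36
  undo op 2 (in-shuffle, from top half): 36 ← 18
  undo op 1 (in-shuffle, from top half): 18 ← 9
So the card at position 13 came from original position 9.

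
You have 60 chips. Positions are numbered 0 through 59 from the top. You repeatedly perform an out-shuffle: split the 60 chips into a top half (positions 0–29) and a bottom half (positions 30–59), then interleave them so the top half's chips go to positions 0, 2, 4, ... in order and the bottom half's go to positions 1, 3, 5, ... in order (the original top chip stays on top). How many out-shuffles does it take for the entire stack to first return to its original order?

58

The out-shuffle permutes the 60 positions with cycle lengths [1, 1, 58].
Every chip is home exactly when every cycle has completed a whole number of laps, i.e. after lcm(1, 58) = 58 out-shuffles.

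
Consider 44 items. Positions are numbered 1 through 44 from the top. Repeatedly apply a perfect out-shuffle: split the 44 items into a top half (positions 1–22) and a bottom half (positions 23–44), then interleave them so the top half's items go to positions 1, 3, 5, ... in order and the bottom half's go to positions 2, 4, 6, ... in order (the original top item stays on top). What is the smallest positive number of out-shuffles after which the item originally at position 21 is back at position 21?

Follow position 21 under repeated out-shuffles:
21 → 41 → 38 → 32 → 20 → 39 → 34 → 24 → 4 → 7 → 13 → 25 → 6 → 11 → 21
It first returns after 14 out-shuffles.

14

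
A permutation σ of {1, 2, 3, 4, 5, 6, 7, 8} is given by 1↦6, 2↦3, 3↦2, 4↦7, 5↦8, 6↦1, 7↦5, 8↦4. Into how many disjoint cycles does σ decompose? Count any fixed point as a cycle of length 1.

3

Cycle decomposition: (1 6) (2 3) (4 7 5 8).
3 cycles.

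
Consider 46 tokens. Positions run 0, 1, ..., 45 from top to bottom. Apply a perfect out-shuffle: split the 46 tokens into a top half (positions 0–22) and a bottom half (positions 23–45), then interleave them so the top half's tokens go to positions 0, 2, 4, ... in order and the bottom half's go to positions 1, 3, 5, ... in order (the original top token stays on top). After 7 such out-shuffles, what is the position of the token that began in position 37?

11

Track the token's position through each out-shuffle:
37 → 29 → 13 → 26 → 7 → 14 → 28 → 11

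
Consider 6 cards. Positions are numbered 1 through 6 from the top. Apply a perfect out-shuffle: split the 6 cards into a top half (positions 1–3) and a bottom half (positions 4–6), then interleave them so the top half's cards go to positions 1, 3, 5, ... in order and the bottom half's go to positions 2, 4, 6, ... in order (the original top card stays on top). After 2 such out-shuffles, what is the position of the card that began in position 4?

Track the card's position through each out-shuffle:
4 → 2 → 3

3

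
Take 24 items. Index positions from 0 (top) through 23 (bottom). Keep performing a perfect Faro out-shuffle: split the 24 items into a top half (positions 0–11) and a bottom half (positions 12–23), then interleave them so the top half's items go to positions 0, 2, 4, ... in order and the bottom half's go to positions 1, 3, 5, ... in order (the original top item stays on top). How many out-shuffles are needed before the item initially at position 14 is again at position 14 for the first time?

11

Follow position 14 under repeated out-shuffles:
14 → 5 → 10 → 20 → 17 → 11 → 22 → 21 → 19 → 15 → 7 → 14
It first returns after 11 out-shuffles.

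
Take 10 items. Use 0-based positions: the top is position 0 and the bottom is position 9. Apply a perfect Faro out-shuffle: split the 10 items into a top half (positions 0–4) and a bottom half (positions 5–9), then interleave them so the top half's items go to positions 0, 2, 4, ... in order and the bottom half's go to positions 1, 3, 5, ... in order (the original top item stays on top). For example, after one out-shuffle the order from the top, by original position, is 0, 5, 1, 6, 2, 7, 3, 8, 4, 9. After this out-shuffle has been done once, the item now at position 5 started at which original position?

7

Work backwards from position 5, undoing one out-shuffle at a time:
5 ← 7
So the item now at position 5 started at position 7.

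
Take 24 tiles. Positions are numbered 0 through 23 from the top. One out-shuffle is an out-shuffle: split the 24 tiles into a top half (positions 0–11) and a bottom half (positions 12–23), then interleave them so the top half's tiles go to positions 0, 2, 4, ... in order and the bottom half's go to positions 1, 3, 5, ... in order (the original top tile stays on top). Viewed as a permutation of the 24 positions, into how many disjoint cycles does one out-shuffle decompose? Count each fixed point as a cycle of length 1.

4

Trace each unvisited position around until it returns:
(0) (1 2 4 8 16 9 ... len 11) (5 10 20 17 11 22 ... len 11) (23)
4 cycles in total.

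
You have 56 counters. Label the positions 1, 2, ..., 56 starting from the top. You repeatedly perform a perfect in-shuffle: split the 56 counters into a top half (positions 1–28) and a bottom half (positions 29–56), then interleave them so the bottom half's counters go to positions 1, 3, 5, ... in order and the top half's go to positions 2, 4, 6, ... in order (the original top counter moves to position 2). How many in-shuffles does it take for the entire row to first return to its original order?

The in-shuffle permutes the 56 positions with cycle lengths [2, 18, 18, 18].
Every counter is home exactly when every cycle has completed a whole number of laps, i.e. after lcm(2, 18) = 18 in-shuffles.

18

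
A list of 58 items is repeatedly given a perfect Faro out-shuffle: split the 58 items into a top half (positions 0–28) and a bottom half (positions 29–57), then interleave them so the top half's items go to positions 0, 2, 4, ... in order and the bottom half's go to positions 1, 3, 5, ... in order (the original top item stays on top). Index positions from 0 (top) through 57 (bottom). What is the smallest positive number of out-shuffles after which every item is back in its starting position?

18

The out-shuffle permutes the 58 positions with cycle lengths [1, 1, 2, 18, 18, 18].
Every item is home exactly when every cycle has completed a whole number of laps, i.e. after lcm(1, 2, 18) = 18 out-shuffles.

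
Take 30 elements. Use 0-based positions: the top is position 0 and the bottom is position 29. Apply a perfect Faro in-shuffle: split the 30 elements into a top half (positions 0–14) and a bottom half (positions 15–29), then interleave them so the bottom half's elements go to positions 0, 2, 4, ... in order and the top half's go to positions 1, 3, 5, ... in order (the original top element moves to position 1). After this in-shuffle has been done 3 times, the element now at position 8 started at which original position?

4

Work backwards from position 8, undoing one in-shuffle at a time:
8 ← 19 ← 9 ← 4
So the element now at position 8 started at position 4.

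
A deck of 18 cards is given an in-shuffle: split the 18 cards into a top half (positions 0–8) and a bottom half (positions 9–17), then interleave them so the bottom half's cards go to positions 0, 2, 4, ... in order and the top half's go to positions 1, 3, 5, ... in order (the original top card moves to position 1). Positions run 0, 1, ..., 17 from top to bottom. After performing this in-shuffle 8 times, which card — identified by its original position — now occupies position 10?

15

Work backwards from position 10, undoing one in-shuffle at a time:
10 ← 14 ← 16 ← 17 ← 8 ← 13 ← 6 ← 12 ← 15
So the card now at position 10 started at position 15.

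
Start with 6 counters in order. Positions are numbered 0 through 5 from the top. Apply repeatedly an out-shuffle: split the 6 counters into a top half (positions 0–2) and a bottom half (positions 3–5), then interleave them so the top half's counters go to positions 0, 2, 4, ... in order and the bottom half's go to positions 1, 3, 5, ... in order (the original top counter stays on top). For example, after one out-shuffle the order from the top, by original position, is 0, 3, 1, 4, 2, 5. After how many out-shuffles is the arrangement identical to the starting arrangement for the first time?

4

The out-shuffle permutes the 6 positions with cycle lengths [1, 1, 4].
Every counter is home exactly when every cycle has completed a whole number of laps, i.e. after lcm(1, 4) = 4 out-shuffles.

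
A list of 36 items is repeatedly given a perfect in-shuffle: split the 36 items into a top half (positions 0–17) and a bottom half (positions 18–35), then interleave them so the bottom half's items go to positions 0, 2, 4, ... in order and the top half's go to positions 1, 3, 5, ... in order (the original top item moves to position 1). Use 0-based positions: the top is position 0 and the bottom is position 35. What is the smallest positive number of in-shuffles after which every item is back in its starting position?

36

The in-shuffle permutes the 36 positions with cycle lengths [36].
Every item is home exactly when every cycle has completed a whole number of laps, i.e. after lcm(36) = 36 in-shuffles.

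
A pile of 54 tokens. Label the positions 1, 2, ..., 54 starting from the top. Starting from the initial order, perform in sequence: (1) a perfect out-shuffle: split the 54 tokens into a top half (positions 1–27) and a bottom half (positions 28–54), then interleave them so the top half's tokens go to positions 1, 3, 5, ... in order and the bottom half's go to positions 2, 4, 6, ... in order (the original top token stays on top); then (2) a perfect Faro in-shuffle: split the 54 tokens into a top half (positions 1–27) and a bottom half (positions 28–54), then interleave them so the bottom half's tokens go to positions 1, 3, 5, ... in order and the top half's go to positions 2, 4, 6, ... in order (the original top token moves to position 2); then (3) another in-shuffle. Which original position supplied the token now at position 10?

Undo the operations in reverse order, starting from position 10:
  undo op 3 (in-shuffle, from top half): 10 ← 5
  undo op 2 (in-shuffle, from bottom half): 5 ← 30
  undo op 1 (out-shuffle, from bottom half): 30 ← 42
So the token at position 10 came from original position 42.

42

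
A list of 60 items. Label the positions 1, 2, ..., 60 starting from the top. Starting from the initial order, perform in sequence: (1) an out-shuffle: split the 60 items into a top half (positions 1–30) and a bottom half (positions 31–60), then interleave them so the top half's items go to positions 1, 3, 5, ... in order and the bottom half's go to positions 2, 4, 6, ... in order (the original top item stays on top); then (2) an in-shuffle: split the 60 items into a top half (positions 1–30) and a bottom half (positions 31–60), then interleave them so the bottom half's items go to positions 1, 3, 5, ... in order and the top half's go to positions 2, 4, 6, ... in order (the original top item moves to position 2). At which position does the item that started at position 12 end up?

46

Track the item from position 12 forward through each operation:
  after op 1 (out-shuffle): 12 → 23
  after op 2 (in-shuffle): 23 → 46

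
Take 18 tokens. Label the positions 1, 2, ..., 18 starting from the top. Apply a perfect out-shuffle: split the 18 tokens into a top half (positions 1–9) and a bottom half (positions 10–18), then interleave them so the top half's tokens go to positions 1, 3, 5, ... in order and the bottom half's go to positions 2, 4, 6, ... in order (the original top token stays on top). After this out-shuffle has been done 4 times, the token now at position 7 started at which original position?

Work backwards from position 7, undoing one out-shuffle at a time:
7 ← 4 ← 11 ← 6 ← 12
So the token now at position 7 started at position 12.

12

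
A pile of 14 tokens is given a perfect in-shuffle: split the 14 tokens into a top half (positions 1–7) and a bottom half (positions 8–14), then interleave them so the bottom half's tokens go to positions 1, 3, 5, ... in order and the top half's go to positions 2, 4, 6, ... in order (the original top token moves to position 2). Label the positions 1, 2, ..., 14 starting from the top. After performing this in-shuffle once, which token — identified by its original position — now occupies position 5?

Work backwards from position 5, undoing one in-shuffle at a time:
5 ← 10
So the token now at position 5 started at position 10.

10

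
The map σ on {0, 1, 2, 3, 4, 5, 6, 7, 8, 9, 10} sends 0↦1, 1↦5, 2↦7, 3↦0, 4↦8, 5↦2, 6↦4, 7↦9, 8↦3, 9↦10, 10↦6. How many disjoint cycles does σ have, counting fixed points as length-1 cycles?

Cycle decomposition: (0 1 5 2 7 9 10 6 4 8 3).
1 cycle.

1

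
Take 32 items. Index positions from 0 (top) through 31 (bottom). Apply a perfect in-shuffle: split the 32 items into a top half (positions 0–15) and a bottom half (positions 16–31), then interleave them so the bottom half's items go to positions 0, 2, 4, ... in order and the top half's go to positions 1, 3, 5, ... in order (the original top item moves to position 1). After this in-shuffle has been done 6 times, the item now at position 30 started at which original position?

0

Work backwards from position 30, undoing one in-shuffle at a time:
30 ← 31 ← 15 ← 7 ← 3 ← 1 ← 0
So the item now at position 30 started at position 0.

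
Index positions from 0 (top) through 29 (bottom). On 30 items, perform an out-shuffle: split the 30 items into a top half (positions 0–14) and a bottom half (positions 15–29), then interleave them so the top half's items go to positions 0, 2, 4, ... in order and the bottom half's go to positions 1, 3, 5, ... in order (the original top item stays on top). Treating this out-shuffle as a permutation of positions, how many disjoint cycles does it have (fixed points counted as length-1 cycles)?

Trace each unvisited position around until it returns:
(0) (1 2 4 8 16 3 ... len 28) (29)
3 cycles in total.

3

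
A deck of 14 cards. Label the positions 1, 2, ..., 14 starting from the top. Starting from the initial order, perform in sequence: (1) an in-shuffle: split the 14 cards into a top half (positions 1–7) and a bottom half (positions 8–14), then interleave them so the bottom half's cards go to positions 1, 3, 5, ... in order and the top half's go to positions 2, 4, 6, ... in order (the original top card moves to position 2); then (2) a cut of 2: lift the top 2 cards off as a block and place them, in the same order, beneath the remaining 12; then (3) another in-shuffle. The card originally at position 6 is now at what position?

5

Track the card from position 6 forward through each operation:
  after op 1 (in-shuffle): 6 → 12
  after op 2 (cut 2): 12 → 10
  after op 3 (in-shuffle): 10 → 5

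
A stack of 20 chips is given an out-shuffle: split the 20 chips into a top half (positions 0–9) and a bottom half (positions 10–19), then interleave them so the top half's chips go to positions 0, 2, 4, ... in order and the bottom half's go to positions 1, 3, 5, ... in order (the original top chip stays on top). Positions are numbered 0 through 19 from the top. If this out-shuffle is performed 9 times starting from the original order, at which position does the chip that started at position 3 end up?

Track the chip's position through each out-shuffle:
3 → 6 → 12 → 5 → 10 → 1 → 2 → 4 → 8 → 16

16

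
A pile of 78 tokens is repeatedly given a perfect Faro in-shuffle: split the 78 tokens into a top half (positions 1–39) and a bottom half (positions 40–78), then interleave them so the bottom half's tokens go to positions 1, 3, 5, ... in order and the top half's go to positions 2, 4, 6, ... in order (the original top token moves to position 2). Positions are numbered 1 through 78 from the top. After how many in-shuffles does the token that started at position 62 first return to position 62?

39

Follow position 62 under repeated in-shuffles:
62 → 45 → 11 → 22 → 44 → 9 → 18 → 36 → ... → 62 (length 39)
It first returns after 39 in-shuffles.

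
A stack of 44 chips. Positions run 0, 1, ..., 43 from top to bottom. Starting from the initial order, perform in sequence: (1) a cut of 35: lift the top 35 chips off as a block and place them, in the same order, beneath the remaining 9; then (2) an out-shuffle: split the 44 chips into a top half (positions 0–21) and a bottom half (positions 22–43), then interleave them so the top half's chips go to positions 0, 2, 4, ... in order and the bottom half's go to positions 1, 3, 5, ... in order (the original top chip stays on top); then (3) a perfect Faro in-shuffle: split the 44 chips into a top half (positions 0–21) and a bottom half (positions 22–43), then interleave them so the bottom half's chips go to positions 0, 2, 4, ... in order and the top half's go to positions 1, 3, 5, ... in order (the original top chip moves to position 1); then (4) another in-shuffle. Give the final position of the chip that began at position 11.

Track the chip from position 11 forward through each operation:
  after op 1 (cut 35): 11 → 20
  after op 2 (out-shuffle): 20 → 40
  after op 3 (in-shuffle): 40 → 36
  after op 4 (in-shuffle): 36 → 28

28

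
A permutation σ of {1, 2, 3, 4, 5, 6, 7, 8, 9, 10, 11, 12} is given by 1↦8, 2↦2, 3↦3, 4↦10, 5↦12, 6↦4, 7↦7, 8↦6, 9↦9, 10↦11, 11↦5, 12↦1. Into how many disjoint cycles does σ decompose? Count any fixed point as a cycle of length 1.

5

Cycle decomposition: (1 8 6 4 10 11 5 12) (2) (3) (7) (9).
5 cycles.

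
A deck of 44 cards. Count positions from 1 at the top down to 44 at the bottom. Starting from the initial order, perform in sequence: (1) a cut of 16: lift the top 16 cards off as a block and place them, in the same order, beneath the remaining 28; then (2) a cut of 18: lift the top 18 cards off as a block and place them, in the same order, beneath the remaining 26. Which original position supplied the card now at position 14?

4

Undo the operations in reverse order, starting from position 14:
  undo op 2 (cut 18): 14 ← 32
  undo op 1 (cut 16): 32 ← 4
So the card at position 14 came from original position 4.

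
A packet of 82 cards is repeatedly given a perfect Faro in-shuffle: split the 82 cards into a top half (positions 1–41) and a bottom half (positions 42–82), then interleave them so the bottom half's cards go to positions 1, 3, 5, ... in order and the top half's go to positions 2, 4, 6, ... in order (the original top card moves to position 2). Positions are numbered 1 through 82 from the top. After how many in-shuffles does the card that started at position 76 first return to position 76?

82

Follow position 76 under repeated in-shuffles:
76 → 69 → 55 → 27 → 54 → 25 → 50 → 17 → ... → 76 (length 82)
It first returns after 82 in-shuffles.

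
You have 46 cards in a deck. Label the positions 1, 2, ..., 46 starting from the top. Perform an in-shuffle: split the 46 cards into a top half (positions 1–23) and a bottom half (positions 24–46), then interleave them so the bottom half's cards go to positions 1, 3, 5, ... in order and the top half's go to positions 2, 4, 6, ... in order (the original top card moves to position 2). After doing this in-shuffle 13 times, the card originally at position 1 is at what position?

14

Track position through each in-shuffle: 1 → 2 → 4 → 8 → 16 → ... (continuing for 13 shuffles total) → 14.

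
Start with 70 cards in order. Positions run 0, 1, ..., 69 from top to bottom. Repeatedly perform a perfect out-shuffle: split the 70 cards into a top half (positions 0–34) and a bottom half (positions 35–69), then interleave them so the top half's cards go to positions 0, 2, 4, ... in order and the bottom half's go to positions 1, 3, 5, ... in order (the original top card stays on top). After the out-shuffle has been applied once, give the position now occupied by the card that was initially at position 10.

20

Track the card's position through each out-shuffle:
10 → 20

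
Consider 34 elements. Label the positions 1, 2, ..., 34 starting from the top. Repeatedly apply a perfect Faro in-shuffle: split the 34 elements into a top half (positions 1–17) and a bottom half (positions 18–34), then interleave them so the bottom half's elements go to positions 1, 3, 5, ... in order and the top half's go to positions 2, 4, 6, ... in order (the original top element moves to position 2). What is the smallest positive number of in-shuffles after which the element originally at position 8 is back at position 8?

12

Follow position 8 under repeated in-shuffles:
8 → 16 → 32 → 29 → 23 → 11 → 22 → 9 → 18 → 1 → 2 → 4 → 8
It first returns after 12 in-shuffles.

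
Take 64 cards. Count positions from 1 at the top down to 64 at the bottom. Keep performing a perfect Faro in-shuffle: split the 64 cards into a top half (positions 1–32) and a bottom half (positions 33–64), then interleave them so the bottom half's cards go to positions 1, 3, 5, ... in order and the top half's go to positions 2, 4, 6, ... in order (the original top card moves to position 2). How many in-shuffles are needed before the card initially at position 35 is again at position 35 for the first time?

12

Follow position 35 under repeated in-shuffles:
35 → 5 → 10 → 20 → 40 → 15 → 30 → 60 → 55 → 45 → 25 → 50 → 35
It first returns after 12 in-shuffles.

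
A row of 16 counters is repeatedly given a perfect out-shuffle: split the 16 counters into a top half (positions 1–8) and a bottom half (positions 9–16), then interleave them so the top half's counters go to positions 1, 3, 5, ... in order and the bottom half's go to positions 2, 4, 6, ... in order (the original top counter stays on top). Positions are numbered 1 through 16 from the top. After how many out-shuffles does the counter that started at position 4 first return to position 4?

4

Follow position 4 under repeated out-shuffles:
4 → 7 → 13 → 10 → 4
It first returns after 4 out-shuffles.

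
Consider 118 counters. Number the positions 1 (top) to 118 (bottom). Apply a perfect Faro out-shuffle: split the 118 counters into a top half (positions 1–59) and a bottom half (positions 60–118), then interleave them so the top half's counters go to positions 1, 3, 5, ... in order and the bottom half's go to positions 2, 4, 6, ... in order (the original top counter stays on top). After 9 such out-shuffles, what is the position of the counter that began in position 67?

97

Track the counter's position through each out-shuffle:
67 → 16 → 31 → 61 → 4 → 7 → 13 → 25 → 49 → 97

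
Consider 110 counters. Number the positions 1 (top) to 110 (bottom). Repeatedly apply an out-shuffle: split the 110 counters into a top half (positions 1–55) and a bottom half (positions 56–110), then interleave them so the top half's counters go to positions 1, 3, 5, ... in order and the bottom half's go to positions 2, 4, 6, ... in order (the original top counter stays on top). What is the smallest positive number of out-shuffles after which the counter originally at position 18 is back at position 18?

Follow position 18 under repeated out-shuffles:
18 → 35 → 69 → 28 → 55 → 109 → 108 → 106 → ... → 18 (length 36)
It first returns after 36 out-shuffles.

36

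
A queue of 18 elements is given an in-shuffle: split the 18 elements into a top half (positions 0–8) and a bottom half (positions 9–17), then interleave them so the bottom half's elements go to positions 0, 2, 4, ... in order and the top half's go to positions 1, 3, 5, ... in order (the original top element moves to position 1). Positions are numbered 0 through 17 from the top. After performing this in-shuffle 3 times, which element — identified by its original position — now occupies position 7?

Work backwards from position 7, undoing one in-shuffle at a time:
7 ← 3 ← 1 ← 0
So the element now at position 7 started at position 0.

0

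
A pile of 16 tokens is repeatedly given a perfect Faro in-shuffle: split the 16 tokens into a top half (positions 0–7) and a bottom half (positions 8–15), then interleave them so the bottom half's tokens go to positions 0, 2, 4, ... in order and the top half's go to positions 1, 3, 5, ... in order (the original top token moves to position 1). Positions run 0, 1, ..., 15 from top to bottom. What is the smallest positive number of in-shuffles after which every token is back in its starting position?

8

The in-shuffle permutes the 16 positions with cycle lengths [8, 8].
Every token is home exactly when every cycle has completed a whole number of laps, i.e. after lcm(8) = 8 in-shuffles.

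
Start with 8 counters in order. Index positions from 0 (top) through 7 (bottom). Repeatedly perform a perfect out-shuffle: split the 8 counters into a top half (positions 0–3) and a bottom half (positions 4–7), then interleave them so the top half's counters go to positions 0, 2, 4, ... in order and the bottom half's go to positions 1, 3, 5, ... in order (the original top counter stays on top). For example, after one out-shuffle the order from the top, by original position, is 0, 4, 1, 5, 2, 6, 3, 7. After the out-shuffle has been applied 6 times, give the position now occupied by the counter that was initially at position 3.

3

Track the counter's position through each out-shuffle:
3 → 6 → 5 → 3 → 6 → 5 → 3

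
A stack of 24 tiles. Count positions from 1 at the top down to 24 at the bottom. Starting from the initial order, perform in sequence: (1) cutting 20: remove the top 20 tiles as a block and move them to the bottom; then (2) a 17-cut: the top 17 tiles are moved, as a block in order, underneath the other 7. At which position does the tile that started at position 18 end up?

5

Track the tile from position 18 forward through each operation:
  after op 1 (cut 20): 18 → 22
  after op 2 (cut 17): 22 → 5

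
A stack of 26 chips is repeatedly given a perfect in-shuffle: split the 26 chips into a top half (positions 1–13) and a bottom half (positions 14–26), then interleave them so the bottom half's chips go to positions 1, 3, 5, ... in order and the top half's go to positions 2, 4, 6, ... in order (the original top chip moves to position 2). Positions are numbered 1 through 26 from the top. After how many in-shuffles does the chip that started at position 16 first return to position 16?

Follow position 16 under repeated in-shuffles:
16 → 5 → 10 → 20 → 13 → 26 → 25 → 23 → 19 → 11 → 22 → 17 → 7 → 14 → 1 → 2 → 4 → 8 → 16
It first returns after 18 in-shuffles.

18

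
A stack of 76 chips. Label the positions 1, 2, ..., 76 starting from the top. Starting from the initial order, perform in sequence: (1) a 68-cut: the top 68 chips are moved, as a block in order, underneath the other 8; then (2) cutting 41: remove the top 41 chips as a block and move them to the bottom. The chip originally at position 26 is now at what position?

Track the chip from position 26 forward through each operation:
  after op 1 (cut 68): 26 → 34
  after op 2 (cut 41): 34 → 69

69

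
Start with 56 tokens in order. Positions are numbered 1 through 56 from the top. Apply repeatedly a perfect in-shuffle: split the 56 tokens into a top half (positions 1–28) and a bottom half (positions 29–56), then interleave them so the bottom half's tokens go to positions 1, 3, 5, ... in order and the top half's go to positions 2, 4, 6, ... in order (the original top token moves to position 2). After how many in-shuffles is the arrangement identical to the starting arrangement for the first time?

The in-shuffle permutes the 56 positions with cycle lengths [2, 18, 18, 18].
Every token is home exactly when every cycle has completed a whole number of laps, i.e. after lcm(2, 18) = 18 in-shuffles.

18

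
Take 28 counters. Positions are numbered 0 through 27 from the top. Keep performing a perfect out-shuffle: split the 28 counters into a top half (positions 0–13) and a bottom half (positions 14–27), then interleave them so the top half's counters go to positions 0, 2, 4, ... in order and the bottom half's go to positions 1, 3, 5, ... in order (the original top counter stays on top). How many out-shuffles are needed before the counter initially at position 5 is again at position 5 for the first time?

18

Follow position 5 under repeated out-shuffles:
5 → 10 → 20 → 13 → 26 → 25 → 23 → 19 → 11 → 22 → 17 → 7 → 14 → 1 → 2 → 4 → 8 → 16 → 5
It first returns after 18 out-shuffles.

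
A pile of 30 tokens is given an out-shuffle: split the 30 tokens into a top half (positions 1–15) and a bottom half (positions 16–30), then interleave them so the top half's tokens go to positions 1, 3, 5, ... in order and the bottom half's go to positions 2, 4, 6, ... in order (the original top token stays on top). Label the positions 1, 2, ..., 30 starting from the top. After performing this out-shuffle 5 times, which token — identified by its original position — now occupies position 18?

Work backwards from position 18, undoing one out-shuffle at a time:
18 ← 24 ← 27 ← 14 ← 22 ← 26
So the token now at position 18 started at position 26.

26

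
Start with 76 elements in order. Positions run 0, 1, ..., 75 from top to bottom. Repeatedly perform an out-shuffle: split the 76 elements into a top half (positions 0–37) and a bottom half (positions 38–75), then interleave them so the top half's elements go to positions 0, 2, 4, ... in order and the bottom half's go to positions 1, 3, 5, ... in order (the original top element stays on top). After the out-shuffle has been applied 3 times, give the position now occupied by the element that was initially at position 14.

37

Track the element's position through each out-shuffle:
14 → 28 → 56 → 37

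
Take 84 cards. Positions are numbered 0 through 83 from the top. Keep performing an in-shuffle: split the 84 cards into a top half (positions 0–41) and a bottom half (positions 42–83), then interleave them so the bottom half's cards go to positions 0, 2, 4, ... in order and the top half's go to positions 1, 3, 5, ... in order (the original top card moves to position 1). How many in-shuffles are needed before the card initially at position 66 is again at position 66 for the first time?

Follow position 66 under repeated in-shuffles:
66 → 48 → 12 → 25 → 51 → 18 → 37 → 75 → 66
It first returns after 8 in-shuffles.

8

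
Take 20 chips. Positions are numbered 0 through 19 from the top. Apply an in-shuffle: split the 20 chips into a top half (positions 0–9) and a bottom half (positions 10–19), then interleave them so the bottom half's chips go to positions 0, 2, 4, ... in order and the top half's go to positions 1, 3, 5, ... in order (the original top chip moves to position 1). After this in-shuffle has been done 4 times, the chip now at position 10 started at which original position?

Work backwards from position 10, undoing one in-shuffle at a time:
10 ← 15 ← 7 ← 3 ← 1
So the chip now at position 10 started at position 1.

1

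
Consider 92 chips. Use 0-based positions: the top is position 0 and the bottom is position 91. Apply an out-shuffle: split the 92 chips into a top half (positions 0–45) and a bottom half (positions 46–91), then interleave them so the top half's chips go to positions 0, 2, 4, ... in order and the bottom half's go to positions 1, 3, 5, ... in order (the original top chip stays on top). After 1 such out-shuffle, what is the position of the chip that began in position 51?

Track the chip's position through each out-shuffle:
51 → 11

11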